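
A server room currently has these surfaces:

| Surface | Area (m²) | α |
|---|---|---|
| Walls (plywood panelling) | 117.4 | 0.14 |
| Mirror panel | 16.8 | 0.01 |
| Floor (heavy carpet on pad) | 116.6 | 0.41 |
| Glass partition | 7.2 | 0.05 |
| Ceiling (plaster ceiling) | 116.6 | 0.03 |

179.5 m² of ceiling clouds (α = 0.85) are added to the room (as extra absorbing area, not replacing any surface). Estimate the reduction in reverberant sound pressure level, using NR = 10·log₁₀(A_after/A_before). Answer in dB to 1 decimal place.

Total absorption A_before = 117.4*0.14 + 16.8*0.01 + 116.6*0.41 + 7.2*0.05 + 116.6*0.03
  = 16.436 + 0.168 + 47.806 + 0.360 + 3.498 = 68.268 m² sabins.
Treatment contributes 179.5·0.85 = 152.575 sabins.
New total A_after = 220.843 sabins.
Reduction = 10 log₁₀(A_after/A_before) = 10 log₁₀(3.2349) = 5.1 dB.

5.1 dB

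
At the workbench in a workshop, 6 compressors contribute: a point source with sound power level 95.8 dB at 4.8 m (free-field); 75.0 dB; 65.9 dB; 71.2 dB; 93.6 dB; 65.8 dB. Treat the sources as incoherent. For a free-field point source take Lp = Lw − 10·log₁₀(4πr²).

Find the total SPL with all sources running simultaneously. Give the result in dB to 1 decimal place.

93.7 dB

Source at 4.8 m: Lp = 95.8 − 10·log₁₀(4π·4.8²) = 95.8 − 10·log₁₀(289.529) = 71.2 dB.
Sum in the linear (power) domain: Σ 10^(Lᵢ/10) = 10^(71.2/10) + 10^(75.0/10) + 10^(65.9/10) + 10^(71.2/10) + 10^(93.6/10) + 10^(65.8/10) = 2.357e+09.
Back to dB: 10·log₁₀ Σ = 93.7 dB.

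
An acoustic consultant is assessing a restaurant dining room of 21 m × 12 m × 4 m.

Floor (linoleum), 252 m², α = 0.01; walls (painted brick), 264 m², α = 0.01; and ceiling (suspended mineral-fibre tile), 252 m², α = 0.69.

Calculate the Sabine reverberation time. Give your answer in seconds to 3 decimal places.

Total absorption A = 252·0.01 + 264·0.01 + 252·0.69
  = 2.520 + 2.640 + 173.880 = 179.040 m² sabins.
V = 21·12·4 = 1008 m³.
Sabine: RT60 = 0.161 × 1008 / 179.040 = 0.906 s.

0.906 s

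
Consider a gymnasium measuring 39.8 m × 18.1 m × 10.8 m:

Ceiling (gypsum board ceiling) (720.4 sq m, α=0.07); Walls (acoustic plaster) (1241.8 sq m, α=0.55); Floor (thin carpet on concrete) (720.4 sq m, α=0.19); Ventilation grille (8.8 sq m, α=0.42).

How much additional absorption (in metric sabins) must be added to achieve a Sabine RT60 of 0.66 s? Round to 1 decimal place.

Summing Sᵢαᵢ: 50.428 + 682.990 + 136.876 + 3.696 → A₁ = 873.990 sabins.
For T = 0.66 s, need A₂ = 0.161·V/T = 0.161·7780.104/0.66 = 1897.874 sabins.
Shortfall: 1897.874 − 873.990 = 1023.9 sabins.

1023.9 sabins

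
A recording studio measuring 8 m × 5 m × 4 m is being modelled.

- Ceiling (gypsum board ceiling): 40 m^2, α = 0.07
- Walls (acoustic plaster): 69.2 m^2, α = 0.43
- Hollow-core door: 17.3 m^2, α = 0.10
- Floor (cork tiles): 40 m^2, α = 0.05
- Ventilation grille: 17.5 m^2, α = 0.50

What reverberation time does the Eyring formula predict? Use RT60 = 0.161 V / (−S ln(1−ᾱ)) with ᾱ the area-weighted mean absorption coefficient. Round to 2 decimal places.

0.50 seconds

Total surface area S = 40 + 69.2 + 17.3 + 40 + 17.5 = 184.0 m^2.
Absorption A = 40×0.07 + 69.2×0.43 + 17.3×0.10 + 40×0.05 + 17.5×0.50 = 45.036 sabins.
ᾱ = 45.036 / 184.0 = 0.2448.
−S·ln(1−ᾱ) = −184.0 × ln(1 − 0.2448) = 51.662.
V = 8 × 5 × 4 = 160 m³.
RT60 = 0.161 × 160 / 51.662 = 0.50 s.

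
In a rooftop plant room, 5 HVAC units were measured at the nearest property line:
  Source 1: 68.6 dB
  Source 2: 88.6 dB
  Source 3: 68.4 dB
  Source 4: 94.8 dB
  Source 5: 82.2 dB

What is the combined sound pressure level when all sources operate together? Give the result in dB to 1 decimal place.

Converting to relative power and adding: 10^(68.6/10) + 10^(88.6/10) + 10^(68.4/10) + 10^(94.8/10) + 10^(82.2/10) = 3.925e+09.
Combined level = 10 log₁₀(3.925e+09) = 95.9 dB.

95.9 dB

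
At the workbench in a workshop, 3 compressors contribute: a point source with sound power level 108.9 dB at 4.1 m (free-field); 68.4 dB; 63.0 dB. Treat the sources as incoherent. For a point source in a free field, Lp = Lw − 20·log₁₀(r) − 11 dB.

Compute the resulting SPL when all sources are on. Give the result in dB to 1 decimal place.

85.7 dB

Source at 4.1 m: Lp = 108.9 − 20·log₁₀(4.1) − 11 = 85.6 dB.
Converting to relative power and adding: 10^(85.6/10) + 10^(68.4/10) + 10^(63.0/10) = 3.72e+08.
L_total = 10·log₁₀(3.72e+08) = 85.7 dB.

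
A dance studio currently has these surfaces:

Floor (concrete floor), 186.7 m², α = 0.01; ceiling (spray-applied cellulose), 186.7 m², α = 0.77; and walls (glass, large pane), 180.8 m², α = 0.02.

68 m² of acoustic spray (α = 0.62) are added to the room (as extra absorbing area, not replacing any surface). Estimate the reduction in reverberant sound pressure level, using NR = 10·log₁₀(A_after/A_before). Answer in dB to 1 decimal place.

1.1 dB

Summing Sᵢαᵢ: 1.867 + 143.759 + 3.616 → A_before = 149.242 sabins.
Treatment contributes 68·0.62 = 42.160 sabins.
A_after = 149.242 + 42.160 = 191.402 sabins.
NR = 10·log₁₀(191.402/149.242) = 1.1 dB.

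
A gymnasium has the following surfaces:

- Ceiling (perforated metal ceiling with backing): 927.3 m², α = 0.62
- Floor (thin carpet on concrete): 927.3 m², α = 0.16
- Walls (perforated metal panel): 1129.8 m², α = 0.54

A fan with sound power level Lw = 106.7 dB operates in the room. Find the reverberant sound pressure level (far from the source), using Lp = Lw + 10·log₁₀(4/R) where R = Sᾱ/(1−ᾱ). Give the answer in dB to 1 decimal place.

Σ(Sᵢαᵢ) = 927.3×0.62 + 927.3×0.16 + 1129.8×0.54 = 1333.386; total area S = 2984.4 m².
ᾱ = 1333.386/2984.4 = 0.4468; R = Sᾱ/(1−ᾱ) = 1333.386/(1−0.4468) = 2410.315 m².
Lp = 106.7 + 10·log₁₀(4/2410.315) = 106.7 + (-27.80) = 78.9 dB.

78.9 dB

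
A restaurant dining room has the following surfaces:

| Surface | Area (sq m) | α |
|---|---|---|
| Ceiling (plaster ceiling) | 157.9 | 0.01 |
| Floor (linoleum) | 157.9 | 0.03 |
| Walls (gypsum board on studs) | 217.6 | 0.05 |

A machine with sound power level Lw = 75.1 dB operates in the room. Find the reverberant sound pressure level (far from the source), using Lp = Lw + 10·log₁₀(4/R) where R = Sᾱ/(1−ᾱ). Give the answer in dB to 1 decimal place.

Σ(Sᵢαᵢ) = 157.9×0.01 + 157.9×0.03 + 217.6×0.05 = 17.196; total area S = 533.4 sq m.
ᾱ = 0.0322, so room constant R = A/(1−ᾱ) = 17.768 sq m.
Lp = 75.1 + 10·log₁₀(4/17.768) = 75.1 + (-6.48) = 68.6 dB.

68.6 dB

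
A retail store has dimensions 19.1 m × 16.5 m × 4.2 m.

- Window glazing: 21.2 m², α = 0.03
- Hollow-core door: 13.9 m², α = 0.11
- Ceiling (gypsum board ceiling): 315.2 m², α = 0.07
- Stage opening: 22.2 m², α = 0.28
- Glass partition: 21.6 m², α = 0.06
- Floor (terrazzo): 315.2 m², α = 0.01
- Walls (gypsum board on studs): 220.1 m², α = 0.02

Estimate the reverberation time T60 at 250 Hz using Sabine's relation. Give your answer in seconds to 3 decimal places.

Equivalent absorption area: A = 21.2*0.03 + 13.9*0.11 + 315.2*0.07 + 22.2*0.28 + 21.6*0.06 + 315.2*0.01 + 220.1*0.02 = 39.295 m².
V = 19.1·16.5·4.2 = 1323.63 m³.
RT60 = 0.161 · V / A = 0.161 × 1323.63 / 39.295 = 5.423 s.

5.423 s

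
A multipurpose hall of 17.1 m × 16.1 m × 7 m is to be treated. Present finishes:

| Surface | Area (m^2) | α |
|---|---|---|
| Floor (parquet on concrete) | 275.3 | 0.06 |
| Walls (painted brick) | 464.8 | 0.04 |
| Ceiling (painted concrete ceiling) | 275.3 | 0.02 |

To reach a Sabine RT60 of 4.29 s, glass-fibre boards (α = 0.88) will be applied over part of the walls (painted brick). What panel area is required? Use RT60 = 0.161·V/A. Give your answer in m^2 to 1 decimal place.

37.7

Summing Sᵢαᵢ: 16.518 + 18.592 + 5.506 → A₁ = 40.616 sabins.
Required A₂ = 0.161·1927.17/4.29 = 72.325 sabins.
Absorption to add: 72.325 − 40.616 = 31.709 sabins.
Net gain per m^2: Δα = 0.88 − 0.04 = 0.84.
Panel area = 31.709 / 0.84 = 37.7 m^2.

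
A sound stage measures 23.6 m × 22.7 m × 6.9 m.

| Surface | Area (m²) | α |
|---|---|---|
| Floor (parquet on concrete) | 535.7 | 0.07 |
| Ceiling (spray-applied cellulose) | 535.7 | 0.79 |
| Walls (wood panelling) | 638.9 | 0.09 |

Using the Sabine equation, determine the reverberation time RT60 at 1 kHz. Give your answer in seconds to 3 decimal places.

1.148 sec

A = Σ Sᵢαᵢ = 535.7×0.07 + 535.7×0.79 + 638.9×0.09 = 518.203 sabins.
Room volume: 3696.468 m³.
RT60 = 0.161 · V / A = 0.161 × 3696.468 / 518.203 = 1.148 s.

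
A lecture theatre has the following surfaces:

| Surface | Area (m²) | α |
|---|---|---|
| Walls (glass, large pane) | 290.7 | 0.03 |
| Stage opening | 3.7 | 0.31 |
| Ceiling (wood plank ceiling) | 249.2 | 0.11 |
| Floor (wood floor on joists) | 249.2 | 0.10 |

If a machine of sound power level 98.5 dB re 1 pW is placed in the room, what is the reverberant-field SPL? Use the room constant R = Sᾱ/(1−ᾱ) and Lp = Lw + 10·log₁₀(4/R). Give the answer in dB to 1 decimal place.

86.2 dB

Σ(Sᵢαᵢ) = 290.7·0.03 + 3.7·0.31 + 249.2·0.11 + 249.2·0.10 = 62.200; total area S = 792.8 m².
ᾱ = 62.200/792.8 = 0.0785; R = Sᾱ/(1−ᾱ) = 62.200/(1−0.0785) = 67.499 m².
Lp = 98.5 + 10·log₁₀(4/67.499) = 98.5 + (-12.27) = 86.2 dB.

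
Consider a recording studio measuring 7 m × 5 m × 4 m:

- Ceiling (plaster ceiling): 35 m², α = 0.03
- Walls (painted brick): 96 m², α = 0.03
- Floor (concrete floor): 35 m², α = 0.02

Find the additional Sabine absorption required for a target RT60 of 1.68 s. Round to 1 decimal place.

8.8 sabins

Summing Sᵢαᵢ: 1.050 + 2.880 + 0.700 → A₁ = 4.630 sabins.
Target A₂ = 0.161·140/1.68 = 13.417 sabins (V = 140 m³).
Additional absorption ΔA = 13.417 − 4.630 = 8.8 sabins.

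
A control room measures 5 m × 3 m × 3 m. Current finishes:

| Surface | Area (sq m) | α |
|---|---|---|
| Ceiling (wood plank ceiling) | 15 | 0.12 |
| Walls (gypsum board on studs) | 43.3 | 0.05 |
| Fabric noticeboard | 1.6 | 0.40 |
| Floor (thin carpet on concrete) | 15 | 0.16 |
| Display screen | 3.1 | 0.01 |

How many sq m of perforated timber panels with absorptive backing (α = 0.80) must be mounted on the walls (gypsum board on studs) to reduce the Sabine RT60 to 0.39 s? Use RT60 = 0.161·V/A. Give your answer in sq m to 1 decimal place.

Equivalent absorption area: A₁ = 15×0.12 + 43.3×0.05 + 1.6×0.40 + 15×0.16 + 3.1×0.01 = 7.036 sq m.
V = 45 m³. Target absorption A₂ = 0.161 × 45 / 0.39 = 18.577 sabins.
ΔA needed = 18.577 − 7.036 = 11.541 sabins.
Net gain per sq m: Δα = 0.80 − 0.05 = 0.75.
Panel area = 11.541 / 0.75 = 15.4 sq m.

15.4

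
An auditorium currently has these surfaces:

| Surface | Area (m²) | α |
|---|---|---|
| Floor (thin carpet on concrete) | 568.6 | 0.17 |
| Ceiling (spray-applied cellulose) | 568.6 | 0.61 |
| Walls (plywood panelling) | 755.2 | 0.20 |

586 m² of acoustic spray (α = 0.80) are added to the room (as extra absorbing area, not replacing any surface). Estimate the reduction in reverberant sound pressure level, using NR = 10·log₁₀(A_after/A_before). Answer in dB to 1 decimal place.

Summing Sᵢαᵢ: 96.662 + 346.846 + 151.040 → A_before = 594.548 sabins.
Treatment contributes 586·0.80 = 468.800 sabins.
New total A_after = 1063.348 sabins.
Reduction = 10 log₁₀(A_after/A_before) = 10 log₁₀(1.7885) = 2.5 dB.

2.5 dB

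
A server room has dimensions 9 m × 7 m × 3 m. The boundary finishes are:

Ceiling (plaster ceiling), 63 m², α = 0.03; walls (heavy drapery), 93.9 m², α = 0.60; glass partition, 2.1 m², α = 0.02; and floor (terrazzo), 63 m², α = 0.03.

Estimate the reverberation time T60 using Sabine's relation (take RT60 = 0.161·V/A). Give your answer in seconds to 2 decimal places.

0.51 sec

Total absorption A = 63*0.03 + 93.9*0.60 + 2.1*0.02 + 63*0.03
  = 1.890 + 56.340 + 0.042 + 1.890 = 60.162 m² sabins.
Room volume: 189 m³.
T = 0.161 V/A = 0.161·189/60.162 = 0.51 s.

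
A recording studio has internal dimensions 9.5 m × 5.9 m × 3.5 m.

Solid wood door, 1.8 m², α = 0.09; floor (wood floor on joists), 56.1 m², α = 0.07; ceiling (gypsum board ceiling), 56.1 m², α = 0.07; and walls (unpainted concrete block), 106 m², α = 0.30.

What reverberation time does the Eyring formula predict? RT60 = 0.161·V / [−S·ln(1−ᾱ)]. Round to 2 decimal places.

0.72 s

Total surface area S = 1.8 + 56.1 + 56.1 + 106 = 220.0 m².
Σ(Sᵢαᵢ) = 1.8×0.09 + 56.1×0.07 + 56.1×0.07 + 106×0.30 = 39.816.
ᾱ = 39.816 / 220.0 = 0.1810.
−S·ln(1−ᾱ) = −220.0 × ln(1 − 0.1810) = 43.928.
V = 9.5 × 5.9 × 3.5 = 196.175 m³.
T = 0.161·V/[−S·ln(1−ᾱ)] = 0.161·196.175/43.928 = 0.72 s.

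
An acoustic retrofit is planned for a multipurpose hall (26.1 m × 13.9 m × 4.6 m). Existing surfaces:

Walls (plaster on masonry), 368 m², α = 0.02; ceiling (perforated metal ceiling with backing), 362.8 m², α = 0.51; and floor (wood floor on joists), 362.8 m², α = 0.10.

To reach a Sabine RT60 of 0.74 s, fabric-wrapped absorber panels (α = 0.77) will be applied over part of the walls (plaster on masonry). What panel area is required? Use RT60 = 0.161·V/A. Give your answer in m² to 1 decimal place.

179.2

Summing Sᵢαᵢ: 7.360 + 185.028 + 36.280 → A₁ = 228.668 sabins.
V = 1668.834 m³. Target absorption A₂ = 0.161 × 1668.834 / 0.74 = 363.084 sabins.
ΔA needed = 363.084 − 228.668 = 134.416 sabins.
Net gain per m²: Δα = 0.77 − 0.02 = 0.75.
Panel area = 134.416 / 0.75 = 179.2 m².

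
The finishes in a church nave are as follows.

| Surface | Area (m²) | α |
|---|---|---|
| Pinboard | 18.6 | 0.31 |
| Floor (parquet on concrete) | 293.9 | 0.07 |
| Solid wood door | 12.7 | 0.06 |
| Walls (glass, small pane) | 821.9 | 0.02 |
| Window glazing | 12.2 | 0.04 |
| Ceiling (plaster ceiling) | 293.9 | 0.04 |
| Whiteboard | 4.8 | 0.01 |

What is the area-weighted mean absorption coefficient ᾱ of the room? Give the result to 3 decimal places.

Total surface area S = 1458.0 m².
A = 18.6*0.31 + 293.9*0.07 + 12.7*0.06 + 821.9*0.02 + 12.2*0.04 + 293.9*0.04 + 4.8*0.01 = 55.831 sabins.
ᾱ = 55.831 / 1458.0 = 0.038.

0.038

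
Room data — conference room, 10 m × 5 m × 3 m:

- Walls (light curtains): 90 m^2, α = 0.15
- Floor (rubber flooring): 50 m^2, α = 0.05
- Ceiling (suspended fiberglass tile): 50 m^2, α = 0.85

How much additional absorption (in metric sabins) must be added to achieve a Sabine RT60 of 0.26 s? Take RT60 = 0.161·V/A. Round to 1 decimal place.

Equivalent absorption area: A₁ = 90×0.15 + 50×0.05 + 50×0.85 = 58.500 m^2.
V = 150 m³. Required absorption A₂ = 0.161 × 150 / 0.26 = 92.885 sabins.
ΔA = A₂ − A₁ = 92.885 − 58.500 = 34.4 sabins.

34.4 sabins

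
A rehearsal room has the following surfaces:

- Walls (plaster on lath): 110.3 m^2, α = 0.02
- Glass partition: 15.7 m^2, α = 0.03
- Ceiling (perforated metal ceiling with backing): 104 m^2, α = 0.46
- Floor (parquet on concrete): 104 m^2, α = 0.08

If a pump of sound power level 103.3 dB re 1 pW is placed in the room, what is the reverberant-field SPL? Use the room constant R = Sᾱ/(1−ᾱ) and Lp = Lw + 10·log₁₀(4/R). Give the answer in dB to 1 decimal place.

Σ(Sᵢαᵢ) = 110.3·0.02 + 15.7·0.03 + 104·0.46 + 104·0.08 = 58.837; total area S = 334.0 m^2.
ᾱ = 0.1762, so room constant R = A/(1−ᾱ) = 71.421 m^2.
Lp = 103.3 + 10·log₁₀(4/71.421) = 103.3 + (-12.52) = 90.8 dB.

90.8 dB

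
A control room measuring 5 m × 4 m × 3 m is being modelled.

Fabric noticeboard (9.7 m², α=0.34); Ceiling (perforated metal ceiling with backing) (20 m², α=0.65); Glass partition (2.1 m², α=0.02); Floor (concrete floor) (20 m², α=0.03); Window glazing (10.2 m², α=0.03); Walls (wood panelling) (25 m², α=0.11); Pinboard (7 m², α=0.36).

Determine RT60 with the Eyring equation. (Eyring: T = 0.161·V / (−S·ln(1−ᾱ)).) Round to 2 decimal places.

S = Σ Sᵢ = 94.0 m².
Σ(Sᵢαᵢ) = 9.7·0.34 + 20·0.65 + 2.1·0.02 + 20·0.03 + 10.2·0.03 + 25·0.11 + 7·0.36 = 22.516.
ᾱ = 22.516 / 94.0 = 0.2395.
Eyring denominator: −S ln(1−ᾱ) = 25.735.
V = 5 × 4 × 3 = 60 m³.
RT60 = 0.161 × 60 / 25.735 = 0.38 s.

0.38 seconds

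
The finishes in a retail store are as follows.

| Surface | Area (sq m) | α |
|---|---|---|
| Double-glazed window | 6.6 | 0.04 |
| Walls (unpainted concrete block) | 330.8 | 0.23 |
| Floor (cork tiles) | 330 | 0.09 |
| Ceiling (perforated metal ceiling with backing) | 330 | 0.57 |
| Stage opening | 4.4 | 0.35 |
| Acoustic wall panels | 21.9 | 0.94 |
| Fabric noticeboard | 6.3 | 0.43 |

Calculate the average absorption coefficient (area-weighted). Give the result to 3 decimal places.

0.310

S = Σ Sᵢ = 6.6 + 330.8 + 330 + 330 + 4.4 + 21.9 + 6.3 = 1030.0 sq m.
Σ(Sᵢαᵢ) = 6.6*0.04 + 330.8*0.23 + 330*0.09 + 330*0.57 + 4.4*0.35 + 21.9*0.94 + 6.3*0.43 = 318.983.
ᾱ = 318.983 / 1030.0 = 0.310.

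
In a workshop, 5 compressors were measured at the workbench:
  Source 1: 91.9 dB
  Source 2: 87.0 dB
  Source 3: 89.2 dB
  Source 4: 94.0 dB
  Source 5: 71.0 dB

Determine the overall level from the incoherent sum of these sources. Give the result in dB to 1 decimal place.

Sum in the linear (power) domain: Σ 10^(Lᵢ/10) = 10^(91.9/10) + 10^(87.0/10) + 10^(89.2/10) + 10^(94.0/10) + 10^(71.0/10) = 5.406e+09.
Back to dB: 10·log₁₀ Σ = 97.3 dB.

97.3 dB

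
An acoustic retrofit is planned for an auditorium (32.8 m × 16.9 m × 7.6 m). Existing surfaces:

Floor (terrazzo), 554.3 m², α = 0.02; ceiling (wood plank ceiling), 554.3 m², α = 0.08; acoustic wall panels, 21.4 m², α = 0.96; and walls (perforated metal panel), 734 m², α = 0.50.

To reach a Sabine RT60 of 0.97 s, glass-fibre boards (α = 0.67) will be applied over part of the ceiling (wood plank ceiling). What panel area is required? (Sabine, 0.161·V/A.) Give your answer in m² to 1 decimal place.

434.4

Total absorption A₁ = 554.3*0.02 + 554.3*0.08 + 21.4*0.96 + 734*0.50
  = 11.086 + 44.344 + 20.544 + 367.000 = 442.974 m² sabins.
V = 4212.832 m³. Target absorption A₂ = 0.161 × 4212.832 / 0.97 = 699.243 sabins.
Absorption to add: 699.243 − 442.974 = 256.269 sabins.
Net gain per m²: Δα = 0.67 − 0.08 = 0.59.
Area = ΔA/Δα = 256.269/0.59 = 434.4 m².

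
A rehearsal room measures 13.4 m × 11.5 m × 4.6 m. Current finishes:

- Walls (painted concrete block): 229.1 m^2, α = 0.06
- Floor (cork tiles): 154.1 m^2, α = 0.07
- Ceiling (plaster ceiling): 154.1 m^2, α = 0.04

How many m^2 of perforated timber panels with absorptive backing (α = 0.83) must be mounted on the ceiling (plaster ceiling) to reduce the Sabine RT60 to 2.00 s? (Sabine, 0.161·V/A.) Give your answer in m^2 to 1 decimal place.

A₁ = Σ Sᵢαᵢ = 229.1·0.06 + 154.1·0.07 + 154.1·0.04 = 30.697 sabins.
V = 708.86 m³. Target absorption A₂ = 0.161 × 708.86 / 2.00 = 57.063 sabins.
Absorption to add: 57.063 − 30.697 = 26.366 sabins.
Net gain per m^2: Δα = 0.83 − 0.04 = 0.79.
Area = ΔA/Δα = 26.366/0.79 = 33.4 m^2.

33.4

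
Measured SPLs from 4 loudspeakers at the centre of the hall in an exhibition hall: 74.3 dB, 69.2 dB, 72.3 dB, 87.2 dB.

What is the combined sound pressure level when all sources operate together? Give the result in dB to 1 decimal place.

87.6 dB

Converting to relative power and adding: 10^(74.3/10) + 10^(69.2/10) + 10^(72.3/10) + 10^(87.2/10) = 5.77e+08.
L_total = 10·log₁₀(5.77e+08) = 87.6 dB.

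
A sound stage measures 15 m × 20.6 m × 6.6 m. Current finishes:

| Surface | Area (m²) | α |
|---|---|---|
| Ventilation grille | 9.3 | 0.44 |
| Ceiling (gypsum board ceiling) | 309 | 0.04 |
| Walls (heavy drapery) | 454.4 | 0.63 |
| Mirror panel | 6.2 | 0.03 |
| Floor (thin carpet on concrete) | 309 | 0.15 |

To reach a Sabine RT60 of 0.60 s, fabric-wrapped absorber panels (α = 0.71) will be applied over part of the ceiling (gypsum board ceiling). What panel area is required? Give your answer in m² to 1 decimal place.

Total absorption A₁ = 9.3*0.44 + 309*0.04 + 454.4*0.63 + 6.2*0.03 + 309*0.15
  = 4.092 + 12.360 + 286.272 + 0.186 + 46.350 = 349.260 m² sabins.
V = 2039.4 m³. Target absorption A₂ = 0.161 × 2039.4 / 0.60 = 547.239 sabins.
ΔA needed = 547.239 − 349.260 = 197.979 sabins.
Net gain per m²: Δα = 0.71 − 0.04 = 0.67.
Panel area = 197.979 / 0.67 = 295.5 m².

295.5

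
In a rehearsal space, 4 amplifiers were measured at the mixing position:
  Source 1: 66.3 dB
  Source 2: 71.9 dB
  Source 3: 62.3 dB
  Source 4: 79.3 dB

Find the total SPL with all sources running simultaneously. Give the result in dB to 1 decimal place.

80.3 dB

Sum in the linear (power) domain: Σ 10^(Lᵢ/10) = 10^(66.3/10) + 10^(71.9/10) + 10^(62.3/10) + 10^(79.3/10) = 1.066e+08.
L_total = 10·log₁₀(1.066e+08) = 80.3 dB.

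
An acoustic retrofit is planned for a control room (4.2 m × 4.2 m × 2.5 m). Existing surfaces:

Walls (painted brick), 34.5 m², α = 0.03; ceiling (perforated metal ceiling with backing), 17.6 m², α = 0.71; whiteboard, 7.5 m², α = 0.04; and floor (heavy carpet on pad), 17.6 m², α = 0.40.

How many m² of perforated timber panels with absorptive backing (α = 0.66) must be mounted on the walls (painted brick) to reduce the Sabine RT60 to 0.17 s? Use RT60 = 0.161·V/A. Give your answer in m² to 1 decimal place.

33.2

Total absorption A₁ = 34.5·0.03 + 17.6·0.71 + 7.5·0.04 + 17.6·0.40
  = 1.035 + 12.496 + 0.300 + 7.040 = 20.871 m² sabins.
Required A₂ = 0.161·44.1/0.17 = 41.765 sabins.
ΔA needed = 41.765 − 20.871 = 20.894 sabins.
Each m² of panel replacing the walls (painted brick) adds (0.66 − 0.03) = 0.63 sabins.
Area = ΔA/Δα = 20.894/0.63 = 33.2 m².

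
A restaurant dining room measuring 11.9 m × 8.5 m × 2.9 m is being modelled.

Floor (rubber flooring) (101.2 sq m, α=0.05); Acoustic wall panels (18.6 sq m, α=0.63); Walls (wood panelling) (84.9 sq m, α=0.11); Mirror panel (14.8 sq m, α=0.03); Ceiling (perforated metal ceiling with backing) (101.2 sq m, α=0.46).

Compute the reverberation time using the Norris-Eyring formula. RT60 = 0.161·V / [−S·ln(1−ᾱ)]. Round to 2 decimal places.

0.57 seconds

S = Σ Sᵢ = 320.7 sq m.
Σ(Sᵢαᵢ) = 101.2×0.05 + 18.6×0.63 + 84.9×0.11 + 14.8×0.03 + 101.2×0.46 = 73.113.
Mean coefficient ᾱ = A/S = 0.2280.
Eyring denominator: −S ln(1−ᾱ) = 82.988.
V = 11.9 × 8.5 × 2.9 = 293.335 m³.
T = 0.161·V/[−S·ln(1−ᾱ)] = 0.161·293.335/82.988 = 0.57 s.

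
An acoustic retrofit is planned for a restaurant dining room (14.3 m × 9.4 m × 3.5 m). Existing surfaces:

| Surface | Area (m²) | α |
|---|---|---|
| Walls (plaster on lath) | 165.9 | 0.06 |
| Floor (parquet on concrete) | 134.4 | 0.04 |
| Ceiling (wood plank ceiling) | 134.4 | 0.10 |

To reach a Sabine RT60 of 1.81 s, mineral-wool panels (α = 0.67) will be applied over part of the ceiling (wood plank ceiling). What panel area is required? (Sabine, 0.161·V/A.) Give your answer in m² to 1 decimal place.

22.9

A₁ = Σ Sᵢαᵢ = 165.9·0.06 + 134.4·0.04 + 134.4·0.10 = 28.770 sabins.
Required A₂ = 0.161·470.47/1.81 = 41.848 sabins.
Absorption to add: 41.848 − 28.770 = 13.078 sabins.
Each m² of panel replacing the ceiling (wood plank ceiling) adds (0.67 − 0.10) = 0.57 sabins.
Panel area = 13.078 / 0.57 = 22.9 m².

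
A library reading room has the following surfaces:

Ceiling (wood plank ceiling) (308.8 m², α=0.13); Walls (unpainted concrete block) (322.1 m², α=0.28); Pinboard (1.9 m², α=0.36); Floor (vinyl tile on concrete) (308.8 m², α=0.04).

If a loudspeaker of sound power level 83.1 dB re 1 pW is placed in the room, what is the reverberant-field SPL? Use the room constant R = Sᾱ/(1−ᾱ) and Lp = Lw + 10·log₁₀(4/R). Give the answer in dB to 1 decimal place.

Σ(Sᵢαᵢ) = 308.8×0.13 + 322.1×0.28 + 1.9×0.36 + 308.8×0.04 = 143.368; total area S = 941.6 m².
ᾱ = 143.368/941.6 = 0.1523; R = Sᾱ/(1−ᾱ) = 143.368/(1−0.1523) = 169.126 m².
Lp = Lw + 10 log₁₀(4/R) = 83.1 -16.26 = 66.8 dB.

66.8 dB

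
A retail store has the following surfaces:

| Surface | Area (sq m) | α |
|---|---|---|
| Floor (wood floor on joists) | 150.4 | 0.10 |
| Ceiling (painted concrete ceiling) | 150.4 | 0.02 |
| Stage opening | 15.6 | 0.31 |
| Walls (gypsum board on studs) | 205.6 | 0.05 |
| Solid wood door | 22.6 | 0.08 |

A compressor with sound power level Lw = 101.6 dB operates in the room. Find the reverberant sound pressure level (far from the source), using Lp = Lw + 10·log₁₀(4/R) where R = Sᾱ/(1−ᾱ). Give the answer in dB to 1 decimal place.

91.9 dB

Σ(Sᵢαᵢ) = 150.4×0.10 + 150.4×0.02 + 15.6×0.31 + 205.6×0.05 + 22.6×0.08 = 34.972; total area S = 544.6 sq m.
ᾱ = 34.972/544.6 = 0.0642; R = Sᾱ/(1−ᾱ) = 34.972/(1−0.0642) = 37.371 sq m.
Lp = 101.6 + 10·log₁₀(4/37.371) = 101.6 + (-9.70) = 91.9 dB.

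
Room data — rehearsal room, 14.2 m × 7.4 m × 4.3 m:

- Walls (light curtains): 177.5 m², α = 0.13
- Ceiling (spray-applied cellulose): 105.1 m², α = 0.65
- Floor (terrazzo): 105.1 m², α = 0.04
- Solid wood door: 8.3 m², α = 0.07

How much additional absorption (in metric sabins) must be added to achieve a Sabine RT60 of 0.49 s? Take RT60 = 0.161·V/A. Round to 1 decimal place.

52.3 sabins

Summing Sᵢαᵢ: 23.075 + 68.315 + 4.204 + 0.581 → A₁ = 96.175 sabins.
V = 451.844 m³. Required absorption A₂ = 0.161 × 451.844 / 0.49 = 148.463 sabins.
Shortfall: 148.463 − 96.175 = 52.3 sabins.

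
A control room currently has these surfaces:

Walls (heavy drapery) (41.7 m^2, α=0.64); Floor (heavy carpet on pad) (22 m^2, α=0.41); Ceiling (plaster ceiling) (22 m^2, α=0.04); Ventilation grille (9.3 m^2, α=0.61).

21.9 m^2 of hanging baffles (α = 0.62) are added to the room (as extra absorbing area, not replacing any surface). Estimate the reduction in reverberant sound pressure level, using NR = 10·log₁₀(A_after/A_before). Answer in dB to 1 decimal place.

1.2 dB

A_before = Σ Sᵢαᵢ = 41.7·0.64 + 22·0.41 + 22·0.04 + 9.3·0.61 = 42.261 sabins.
Treatment contributes 21.9·0.62 = 13.578 sabins.
A_after = 42.261 + 13.578 = 55.839 sabins.
NR = 10·log₁₀(55.839/42.261) = 1.2 dB.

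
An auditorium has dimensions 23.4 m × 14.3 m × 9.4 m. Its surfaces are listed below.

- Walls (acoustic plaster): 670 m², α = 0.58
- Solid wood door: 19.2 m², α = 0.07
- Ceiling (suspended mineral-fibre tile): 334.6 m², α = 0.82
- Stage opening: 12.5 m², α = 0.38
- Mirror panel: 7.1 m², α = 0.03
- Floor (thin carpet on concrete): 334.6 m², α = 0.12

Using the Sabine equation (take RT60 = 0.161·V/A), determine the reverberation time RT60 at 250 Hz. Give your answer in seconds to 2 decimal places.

0.71 seconds

Total absorption A = 670·0.58 + 19.2·0.07 + 334.6·0.82 + 12.5·0.38 + 7.1·0.03 + 334.6·0.12
  = 388.600 + 1.344 + 274.372 + 4.750 + 0.213 + 40.152 = 709.431 m² sabins.
Volume V = 23.4 × 14.3 × 9.4 = 3145.428 m³.
RT60 = 0.161 · V / A = 0.161 × 3145.428 / 709.431 = 0.71 s.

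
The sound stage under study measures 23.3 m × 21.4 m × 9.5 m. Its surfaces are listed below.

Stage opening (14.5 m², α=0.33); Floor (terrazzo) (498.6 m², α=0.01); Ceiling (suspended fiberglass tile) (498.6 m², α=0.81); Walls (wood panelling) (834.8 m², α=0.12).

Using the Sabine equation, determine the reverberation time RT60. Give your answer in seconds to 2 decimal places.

Summing Sᵢαᵢ: 4.785 + 4.986 + 403.866 + 100.176 → A = 513.813 sabins.
Volume V = 23.3 × 21.4 × 9.5 = 4736.89 m³.
Sabine: RT60 = 0.161 × 4736.89 / 513.813 = 1.48 s.

1.48 s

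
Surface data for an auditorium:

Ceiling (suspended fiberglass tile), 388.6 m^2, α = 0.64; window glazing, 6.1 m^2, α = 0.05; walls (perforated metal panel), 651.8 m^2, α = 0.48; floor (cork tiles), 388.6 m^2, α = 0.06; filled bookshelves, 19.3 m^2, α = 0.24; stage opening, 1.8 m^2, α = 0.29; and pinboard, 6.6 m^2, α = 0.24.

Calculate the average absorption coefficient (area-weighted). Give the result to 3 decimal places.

Total surface area S = 1462.8 m^2.
Weighted sum Σ Sα = 591.927.
ᾱ = 591.927 / 1462.8 = 0.405.

0.405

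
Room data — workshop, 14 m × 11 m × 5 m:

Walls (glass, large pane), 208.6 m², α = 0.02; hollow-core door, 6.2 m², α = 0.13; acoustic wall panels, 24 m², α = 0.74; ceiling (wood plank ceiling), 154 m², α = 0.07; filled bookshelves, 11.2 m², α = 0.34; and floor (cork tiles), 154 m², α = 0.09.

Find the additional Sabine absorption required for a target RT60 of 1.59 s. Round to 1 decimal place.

26.8 sabins

Equivalent absorption area: A₁ = 208.6×0.02 + 6.2×0.13 + 24×0.74 + 154×0.07 + 11.2×0.34 + 154×0.09 = 51.186 m².
For T = 1.59 s, need A₂ = 0.161·V/T = 0.161·770/1.59 = 77.969 sabins.
Additional absorption ΔA = 77.969 − 51.186 = 26.8 sabins.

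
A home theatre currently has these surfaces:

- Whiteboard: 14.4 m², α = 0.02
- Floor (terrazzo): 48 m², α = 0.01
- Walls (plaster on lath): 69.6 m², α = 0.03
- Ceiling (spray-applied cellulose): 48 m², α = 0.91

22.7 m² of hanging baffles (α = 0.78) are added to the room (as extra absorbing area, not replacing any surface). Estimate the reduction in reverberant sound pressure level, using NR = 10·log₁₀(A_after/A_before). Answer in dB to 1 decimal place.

1.4 dB

Equivalent absorption area: A_before = 14.4·0.02 + 48·0.01 + 69.6·0.03 + 48·0.91 = 46.536 m².
Added absorption = 22.7 × 0.78 = 17.706 sabins.
New total A_after = 64.242 sabins.
Reduction = 10 log₁₀(A_after/A_before) = 10 log₁₀(1.3805) = 1.4 dB.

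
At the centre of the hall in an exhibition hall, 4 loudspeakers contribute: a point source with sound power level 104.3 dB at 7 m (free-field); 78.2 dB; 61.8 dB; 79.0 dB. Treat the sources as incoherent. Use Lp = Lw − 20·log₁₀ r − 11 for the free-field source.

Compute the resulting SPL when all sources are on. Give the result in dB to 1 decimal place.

Source at 7 m: Lp = 104.3 − 20·log₁₀(7) − 11 = 76.4 dB.
Sum in the linear (power) domain: Σ 10^(Lᵢ/10) = 10^(76.4/10) + 10^(78.2/10) + 10^(61.8/10) + 10^(79.0/10) = 1.907e+08.
Back to dB: 10·log₁₀ Σ = 82.8 dB.

82.8 dB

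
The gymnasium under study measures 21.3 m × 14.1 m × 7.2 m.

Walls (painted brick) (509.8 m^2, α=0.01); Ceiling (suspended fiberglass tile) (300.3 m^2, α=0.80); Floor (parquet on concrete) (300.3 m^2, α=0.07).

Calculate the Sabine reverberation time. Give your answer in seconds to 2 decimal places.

1.31 s

A = Σ Sᵢαᵢ = 509.8×0.01 + 300.3×0.80 + 300.3×0.07 = 266.359 sabins.
Volume V = 21.3 × 14.1 × 7.2 = 2162.376 m³.
T = 0.161 V/A = 0.161·2162.376/266.359 = 1.31 s.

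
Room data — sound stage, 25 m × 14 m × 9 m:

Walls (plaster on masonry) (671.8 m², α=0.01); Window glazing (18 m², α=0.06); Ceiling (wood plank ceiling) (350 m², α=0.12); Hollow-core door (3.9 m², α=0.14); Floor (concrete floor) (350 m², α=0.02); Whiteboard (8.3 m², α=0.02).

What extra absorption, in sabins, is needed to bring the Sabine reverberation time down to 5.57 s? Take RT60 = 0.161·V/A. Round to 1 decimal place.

Total absorption A₁ = 671.8*0.01 + 18*0.06 + 350*0.12 + 3.9*0.14 + 350*0.02 + 8.3*0.02
  = 6.718 + 1.080 + 42.000 + 0.546 + 7.000 + 0.166 = 57.510 m² sabins.
V = 3150 m³. Required absorption A₂ = 0.161 × 3150 / 5.57 = 91.050 sabins.
ΔA = A₂ − A₁ = 91.050 − 57.510 = 33.5 sabins.

33.5 sabins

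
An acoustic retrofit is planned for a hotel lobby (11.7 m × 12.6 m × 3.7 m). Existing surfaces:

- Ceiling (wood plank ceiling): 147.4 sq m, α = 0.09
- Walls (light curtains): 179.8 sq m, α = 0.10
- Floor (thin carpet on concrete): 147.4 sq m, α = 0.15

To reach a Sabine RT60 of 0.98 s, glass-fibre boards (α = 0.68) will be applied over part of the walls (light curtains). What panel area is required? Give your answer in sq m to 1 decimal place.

Total absorption A₁ = 147.4×0.09 + 179.8×0.10 + 147.4×0.15
  = 13.266 + 17.980 + 22.110 = 53.356 sq m sabins.
Required A₂ = 0.161·545.454/0.98 = 89.610 sabins.
ΔA needed = 89.610 − 53.356 = 36.254 sabins.
Net gain per sq m: Δα = 0.68 − 0.10 = 0.58.
Area = ΔA/Δα = 36.254/0.58 = 62.5 sq m.

62.5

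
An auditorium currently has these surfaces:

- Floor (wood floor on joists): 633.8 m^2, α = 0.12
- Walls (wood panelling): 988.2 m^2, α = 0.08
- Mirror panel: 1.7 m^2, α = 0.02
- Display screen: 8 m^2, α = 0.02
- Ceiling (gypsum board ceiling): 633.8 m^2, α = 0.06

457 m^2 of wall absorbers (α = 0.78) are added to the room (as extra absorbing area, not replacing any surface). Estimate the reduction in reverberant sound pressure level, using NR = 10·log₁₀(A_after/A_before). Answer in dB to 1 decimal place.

4.5 dB

A_before = Σ Sᵢαᵢ = 633.8·0.12 + 988.2·0.08 + 1.7·0.02 + 8·0.02 + 633.8·0.06 = 193.334 sabins.
Treatment contributes 457·0.78 = 356.460 sabins.
New total A_after = 549.794 sabins.
NR = 10·log₁₀(549.794/193.334) = 4.5 dB.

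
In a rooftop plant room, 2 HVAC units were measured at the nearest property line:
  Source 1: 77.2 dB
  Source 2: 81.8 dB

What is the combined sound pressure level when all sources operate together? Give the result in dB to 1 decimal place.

Sum in the linear (power) domain: Σ 10^(Lᵢ/10) = 10^(77.2/10) + 10^(81.8/10) = 2.038e+08.
Combined level = 10 log₁₀(2.038e+08) = 83.1 dB.

83.1 dB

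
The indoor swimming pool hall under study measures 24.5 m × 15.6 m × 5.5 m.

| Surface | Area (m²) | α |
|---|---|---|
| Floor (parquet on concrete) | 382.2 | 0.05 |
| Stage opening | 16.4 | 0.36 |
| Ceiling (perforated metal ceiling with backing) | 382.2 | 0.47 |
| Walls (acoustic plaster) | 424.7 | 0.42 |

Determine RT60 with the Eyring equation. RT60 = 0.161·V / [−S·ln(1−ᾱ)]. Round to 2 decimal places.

Total surface area S = 382.2 + 16.4 + 382.2 + 424.7 = 1205.5 m².
Σ(Sᵢαᵢ) = 382.2×0.05 + 16.4×0.36 + 382.2×0.47 + 424.7×0.42 = 383.022.
ᾱ = 383.022 / 1205.5 = 0.3177.
−S·ln(1−ᾱ) = −1205.5 × ln(1 − 0.3177) = 460.846.
V = 24.5 × 15.6 × 5.5 = 2102.1 m³.
T = 0.161·V/[−S·ln(1−ᾱ)] = 0.161·2102.1/460.846 = 0.73 s.

0.73 seconds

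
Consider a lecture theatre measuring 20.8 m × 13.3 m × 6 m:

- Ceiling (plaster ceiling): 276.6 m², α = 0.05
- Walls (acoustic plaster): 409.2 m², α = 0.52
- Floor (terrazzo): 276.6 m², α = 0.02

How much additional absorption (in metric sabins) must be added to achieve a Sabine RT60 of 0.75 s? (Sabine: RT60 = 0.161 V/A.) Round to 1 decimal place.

124.2 sabins

Equivalent absorption area: A₁ = 276.6×0.05 + 409.2×0.52 + 276.6×0.02 = 232.146 m².
For T = 0.75 s, need A₂ = 0.161·V/T = 0.161·1659.84/0.75 = 356.312 sabins.
ΔA = A₂ − A₁ = 356.312 − 232.146 = 124.2 sabins.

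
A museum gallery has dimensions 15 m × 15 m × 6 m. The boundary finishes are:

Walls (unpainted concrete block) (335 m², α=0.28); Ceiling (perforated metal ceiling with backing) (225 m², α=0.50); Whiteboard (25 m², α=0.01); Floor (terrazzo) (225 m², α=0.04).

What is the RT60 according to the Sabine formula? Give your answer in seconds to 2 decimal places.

1.01 s

A = Σ Sᵢαᵢ = 335×0.28 + 225×0.50 + 25×0.01 + 225×0.04 = 215.550 sabins.
Volume V = 15 × 15 × 6 = 1350 m³.
T = 0.161 V/A = 0.161·1350/215.550 = 1.01 s.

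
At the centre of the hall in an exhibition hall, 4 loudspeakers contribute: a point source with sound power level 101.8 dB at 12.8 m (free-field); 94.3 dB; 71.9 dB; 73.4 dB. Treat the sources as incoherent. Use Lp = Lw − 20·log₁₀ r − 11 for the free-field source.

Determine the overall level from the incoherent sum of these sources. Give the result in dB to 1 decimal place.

Source at 12.8 m: Lp = 101.8 − 20·log₁₀(12.8) − 11 = 68.7 dB.
Σ 10^(Lᵢ/10) = 2.736e+09.
Combined level = 10 log₁₀(2.736e+09) = 94.4 dB.

94.4 dB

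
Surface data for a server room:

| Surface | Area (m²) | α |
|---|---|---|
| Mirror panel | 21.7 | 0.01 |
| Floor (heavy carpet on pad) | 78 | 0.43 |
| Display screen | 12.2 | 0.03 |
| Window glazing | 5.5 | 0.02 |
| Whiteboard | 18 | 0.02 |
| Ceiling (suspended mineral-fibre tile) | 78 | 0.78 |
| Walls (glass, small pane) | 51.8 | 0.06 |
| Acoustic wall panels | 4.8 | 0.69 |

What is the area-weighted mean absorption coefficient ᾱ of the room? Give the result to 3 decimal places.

0.377

S = Σ Sᵢ = 21.7 + 78 + 12.2 + 5.5 + 18 + 78 + 51.8 + 4.8 = 270.0 m².
A = 21.7*0.01 + 78*0.43 + 12.2*0.03 + 5.5*0.02 + 18*0.02 + 78*0.78 + 51.8*0.06 + 4.8*0.69 = 101.853 sabins.
ᾱ = 101.853 / 270.0 = 0.377.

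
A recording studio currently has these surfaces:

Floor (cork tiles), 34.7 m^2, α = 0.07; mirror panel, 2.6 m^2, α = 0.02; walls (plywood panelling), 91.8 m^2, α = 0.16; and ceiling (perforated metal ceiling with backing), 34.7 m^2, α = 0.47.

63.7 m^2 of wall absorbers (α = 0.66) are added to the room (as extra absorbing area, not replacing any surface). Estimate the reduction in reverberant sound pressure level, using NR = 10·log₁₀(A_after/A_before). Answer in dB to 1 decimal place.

A_before = Σ Sᵢαᵢ = 34.7×0.07 + 2.6×0.02 + 91.8×0.16 + 34.7×0.47 = 33.478 sabins.
Added absorption = 63.7 × 0.66 = 42.042 sabins.
New total A_after = 75.520 sabins.
NR = 10·log₁₀(75.520/33.478) = 3.5 dB.

3.5 dB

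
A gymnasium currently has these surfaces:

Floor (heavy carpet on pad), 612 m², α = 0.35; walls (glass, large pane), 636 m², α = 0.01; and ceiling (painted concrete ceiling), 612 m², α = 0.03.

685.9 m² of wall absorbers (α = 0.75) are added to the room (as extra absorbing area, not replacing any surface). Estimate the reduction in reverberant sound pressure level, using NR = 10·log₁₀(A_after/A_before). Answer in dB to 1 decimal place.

A_before = Σ Sᵢαᵢ = 612*0.35 + 636*0.01 + 612*0.03 = 238.920 sabins.
Treatment contributes 685.9·0.75 = 514.425 sabins.
A_after = 238.920 + 514.425 = 753.345 sabins.
NR = 10·log₁₀(753.345/238.920) = 5.0 dB.

5.0 dB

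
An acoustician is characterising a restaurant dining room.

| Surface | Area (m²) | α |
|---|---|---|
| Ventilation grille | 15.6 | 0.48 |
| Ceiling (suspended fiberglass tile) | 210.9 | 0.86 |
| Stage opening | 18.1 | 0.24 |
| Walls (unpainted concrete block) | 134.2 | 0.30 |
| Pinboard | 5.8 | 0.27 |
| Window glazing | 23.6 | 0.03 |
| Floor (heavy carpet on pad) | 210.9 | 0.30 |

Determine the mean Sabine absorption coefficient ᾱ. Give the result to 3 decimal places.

0.483

S = Σ Sᵢ = 15.6 + 210.9 + 18.1 + 134.2 + 5.8 + 23.6 + 210.9 = 619.1 m².
A = 15.6*0.48 + 210.9*0.86 + 18.1*0.24 + 134.2*0.30 + 5.8*0.27 + 23.6*0.03 + 210.9*0.30 = 299.010 sabins.
ᾱ = 299.010 / 619.1 = 0.483.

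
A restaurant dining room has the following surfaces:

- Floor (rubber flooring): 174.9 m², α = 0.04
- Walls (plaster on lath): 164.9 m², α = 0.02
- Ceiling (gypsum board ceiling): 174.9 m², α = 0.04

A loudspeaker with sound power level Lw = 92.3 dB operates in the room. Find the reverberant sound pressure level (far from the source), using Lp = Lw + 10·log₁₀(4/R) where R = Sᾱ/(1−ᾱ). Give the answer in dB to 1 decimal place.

85.8 dB

A = 17.290 sabins; S = 514.7 m².
ᾱ = 0.0336, so room constant R = A/(1−ᾱ) = 17.891 m².
Lp = 92.3 + 10·log₁₀(4/17.891) = 92.3 + (-6.51) = 85.8 dB.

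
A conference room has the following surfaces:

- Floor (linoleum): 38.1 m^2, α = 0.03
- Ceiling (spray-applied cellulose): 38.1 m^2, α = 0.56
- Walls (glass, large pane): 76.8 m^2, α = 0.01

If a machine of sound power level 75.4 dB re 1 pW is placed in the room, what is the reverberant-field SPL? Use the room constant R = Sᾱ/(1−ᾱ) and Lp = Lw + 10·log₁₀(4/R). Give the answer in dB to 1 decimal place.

67.0 dB

Σ(Sᵢαᵢ) = 38.1×0.03 + 38.1×0.56 + 76.8×0.01 = 23.247; total area S = 153.0 m^2.
ᾱ = 0.1519, so room constant R = A/(1−ᾱ) = 27.411 m^2.
Lp = Lw + 10 log₁₀(4/R) = 75.4 -8.36 = 67.0 dB.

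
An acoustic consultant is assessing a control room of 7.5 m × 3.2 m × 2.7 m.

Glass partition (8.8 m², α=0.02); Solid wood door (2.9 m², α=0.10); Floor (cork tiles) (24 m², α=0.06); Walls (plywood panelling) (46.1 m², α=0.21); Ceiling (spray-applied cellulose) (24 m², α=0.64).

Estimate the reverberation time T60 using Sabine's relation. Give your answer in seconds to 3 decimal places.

Equivalent absorption area: A = 8.8·0.02 + 2.9·0.10 + 24·0.06 + 46.1·0.21 + 24·0.64 = 26.947 m².
V = 7.5·3.2·2.7 = 64.8 m³.
Sabine: RT60 = 0.161 × 64.8 / 26.947 = 0.387 s.

0.387 s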